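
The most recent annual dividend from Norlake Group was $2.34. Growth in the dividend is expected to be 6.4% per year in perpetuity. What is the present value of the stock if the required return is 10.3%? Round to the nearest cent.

D₁ = D₀ × (1 + g) = $2.34 × 1.064 = $2.4898
Growing perpetuity: P = D₁ / (r − g) = $2.4898 / (0.103 − 0.064) = $63.84

$63.84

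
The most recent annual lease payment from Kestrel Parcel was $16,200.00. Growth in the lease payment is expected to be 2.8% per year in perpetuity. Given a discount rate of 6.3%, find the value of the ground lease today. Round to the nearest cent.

$475817.14

D₁ = D₀ × (1 + g) = $16,200.00 × 1.028 = $16,653.6000
Growing perpetuity: P = D₁ / (r − g) = $16,653.6000 / (0.063 − 0.028) = $475,817.14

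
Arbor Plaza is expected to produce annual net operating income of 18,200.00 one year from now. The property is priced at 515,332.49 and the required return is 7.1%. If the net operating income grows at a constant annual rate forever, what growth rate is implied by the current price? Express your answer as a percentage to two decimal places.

3.57%

P = D₁/(r−g) ⇒ g = r − D₁/P = 0.071 − 18,200.00/515,332.49 = 0.035683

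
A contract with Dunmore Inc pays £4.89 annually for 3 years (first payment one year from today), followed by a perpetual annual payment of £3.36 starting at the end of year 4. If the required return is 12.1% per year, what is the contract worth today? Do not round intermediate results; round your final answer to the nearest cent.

£31.44

PV of 3-year annuity: £4.89 × [1 − (1+0.121)^−3] / 0.121 = 11.72480
Perpetuity value at year 3: £3.36 / 0.121 = 27.76860
PV of perpetuity: 27.76860 / (1+0.121)^3 = 19.71229
Total PV = 11.72480 + 19.71229 = 31.43709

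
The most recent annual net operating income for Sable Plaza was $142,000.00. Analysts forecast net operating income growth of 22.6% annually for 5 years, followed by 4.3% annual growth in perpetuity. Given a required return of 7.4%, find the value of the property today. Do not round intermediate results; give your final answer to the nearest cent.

$10335384.57

D_1 = 174092.00000
D_2 = 213436.79200
D_3 = 261673.50699
D_4 = 320811.71957
D_5 = 393315.16820
Terminal value at year 5: TV = D_5×(1+g_2)/(r−g_2) = 410227.72043/0.031 = 13233152.27187
P_0 = D_1/(1+r)^1 + D_2/(1+r)^2 + D_3/(1+r)^3 + D_4/(1+r)^4 + D_5/(1+r)^5 + TV/(1+r)^5
    = 162096.83426 + 185037.91323 + 211225.77432 + 241119.92487 + 275244.90493 + 9260659.22076 = 10335384.57238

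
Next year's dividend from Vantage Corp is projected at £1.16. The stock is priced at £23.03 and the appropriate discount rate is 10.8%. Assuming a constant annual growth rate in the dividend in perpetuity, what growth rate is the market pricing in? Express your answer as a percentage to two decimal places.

5.76%

P = D₁/(r−g) ⇒ g = r − D₁/P = 0.108 − £1.16/£23.03 = 0.057631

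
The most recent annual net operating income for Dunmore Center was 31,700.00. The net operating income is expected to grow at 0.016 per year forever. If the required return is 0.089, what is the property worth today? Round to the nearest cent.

D₁ = D₀ × (1 + g) = 31,700.00 × 1.016 = 32,207.2000
Growing perpetuity: P = D₁ / (r − g) = 32,207.2000 / (0.089 − 0.016) = 441,194.52

441194.52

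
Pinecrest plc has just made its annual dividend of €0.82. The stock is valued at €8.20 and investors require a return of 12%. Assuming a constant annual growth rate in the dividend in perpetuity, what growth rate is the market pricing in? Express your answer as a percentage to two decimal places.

1.82%

P = D₀(1+g)/(r−g) ⇒ P(r−g) = D₀(1+g) ⇒ g(P+D₀) = P·r − D₀
g = (P·r − D₀)/(P + D₀) = (€8.20×0.12 − €0.82) / (€8.20 + €0.82) = 0.018182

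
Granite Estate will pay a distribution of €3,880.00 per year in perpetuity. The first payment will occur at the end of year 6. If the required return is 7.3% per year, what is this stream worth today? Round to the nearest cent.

€37368.89

Value at end of year 5: C / r = €3,880.00 / 0.073 = €53,150.6849
Discount to today: PV = €53,150.6849 / (1 + 0.073)^5 = €53,150.6849 / 1.422324 = €37,368.89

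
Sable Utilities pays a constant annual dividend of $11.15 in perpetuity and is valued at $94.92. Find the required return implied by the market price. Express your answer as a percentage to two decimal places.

11.75%

P = C/r ⇒ r = C/P = $11.15/$94.92 = 0.117467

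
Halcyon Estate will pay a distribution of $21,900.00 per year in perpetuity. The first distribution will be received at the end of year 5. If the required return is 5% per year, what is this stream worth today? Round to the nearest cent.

$360343.68

Value at end of year 4: C / r = $21,900.00 / 0.05 = $438,000.0000
Discount to today: PV = $438,000.0000 / (1 + 0.05)^4 = $438,000.0000 / 1.215506 = $360,343.68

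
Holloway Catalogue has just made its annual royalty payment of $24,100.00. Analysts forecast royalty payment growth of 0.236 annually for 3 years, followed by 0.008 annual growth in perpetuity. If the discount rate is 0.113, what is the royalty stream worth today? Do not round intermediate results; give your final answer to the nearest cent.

D_1 = 29787.60000
D_2 = 36817.47360
D_3 = 45506.39737
Terminal value at year 3: TV = D_3×(1+g_2)/(r−g_2) = 45870.44855/0.105 = 436861.41475
P_0 = D_1/(1+r)^1 + D_2/(1+r)^2 + D_3/(1+r)^3 + TV/(1+r)^3
    = 26763.34232 + 29721.01627 + 33005.54906 + 316853.27099 = 406343.17864

$406343.18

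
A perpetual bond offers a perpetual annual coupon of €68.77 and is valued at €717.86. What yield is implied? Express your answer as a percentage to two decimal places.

9.58%

P = C/r ⇒ r = C/P = €68.77/€717.86 = 0.095799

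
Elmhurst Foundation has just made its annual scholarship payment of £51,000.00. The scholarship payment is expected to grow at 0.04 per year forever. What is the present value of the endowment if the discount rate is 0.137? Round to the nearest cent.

£546804.12

D₁ = D₀ × (1 + g) = £51,000.00 × 1.04 = £53,040.0000
Growing perpetuity: P = D₁ / (r − g) = £53,040.0000 / (0.137 − 0.04) = £546,804.12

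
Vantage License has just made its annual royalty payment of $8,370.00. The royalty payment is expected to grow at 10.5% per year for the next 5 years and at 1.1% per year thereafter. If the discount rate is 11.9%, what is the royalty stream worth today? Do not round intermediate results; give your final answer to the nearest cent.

$113877.39

D_1 = 9248.85000
D_2 = 10219.97925
D_3 = 11293.07707
D_4 = 12478.85016
D_5 = 13789.12943
Terminal value at year 5: TV = D_5×(1+g_2)/(r−g_2) = 13940.80985/0.108 = 129081.57273
P_0 = D_1/(1+r)^1 + D_2/(1+r)^2 + D_3/(1+r)^3 + D_4/(1+r)^4 + D_5/(1+r)^5 + TV/(1+r)^5
    = 8265.28150 + 8161.87315 + 8059.75857 + 7958.92155 + 7859.34612 + 73572.21233 = 113877.39323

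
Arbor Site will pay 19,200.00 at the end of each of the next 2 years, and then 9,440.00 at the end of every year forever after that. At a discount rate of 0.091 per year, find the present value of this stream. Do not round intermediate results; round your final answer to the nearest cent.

PV of 2-year annuity: 19,200.00 × [1 − (1+0.091)^−2] / 0.091 = 33729.17824
Perpetuity value at year 2: 9,440.00 / 0.091 = 103736.26374
PV of perpetuity: 103736.26374 / (1+0.091)^2 = 87152.75110
Total PV = 33729.17824 + 87152.75110 = 120881.92934

120881.93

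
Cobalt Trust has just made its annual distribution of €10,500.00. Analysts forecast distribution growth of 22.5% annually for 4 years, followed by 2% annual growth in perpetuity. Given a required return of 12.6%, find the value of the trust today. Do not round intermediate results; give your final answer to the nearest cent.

D_1 = 12862.50000
D_2 = 15756.56250
D_3 = 19301.78906
D_4 = 23644.69160
Terminal value at year 4: TV = D_4×(1+g_2)/(r−g_2) = 24117.58543/0.106 = 227524.39088
P_0 = D_1/(1+r)^1 + D_2/(1+r)^2 + D_3/(1+r)^3 + D_4/(1+r)^4 + TV/(1+r)^4
    = 11423.17940 + 12427.52643 + 13520.17751 + 14708.89649 + 141538.43794 = 193618.21777

€193618.22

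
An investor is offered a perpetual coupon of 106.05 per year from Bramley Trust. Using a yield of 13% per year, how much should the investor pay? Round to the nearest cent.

815.77

Level perpetuity: PV = C / r = 106.05 / 0.13 = 815.77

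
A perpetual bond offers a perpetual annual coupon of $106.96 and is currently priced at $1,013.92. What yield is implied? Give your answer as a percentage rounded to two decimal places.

P = C/r ⇒ r = C/P = $106.96/$1,013.92 = 0.105492

10.55%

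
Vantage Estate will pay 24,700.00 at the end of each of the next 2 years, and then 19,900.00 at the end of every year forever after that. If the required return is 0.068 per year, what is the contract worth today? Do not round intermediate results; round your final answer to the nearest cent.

301349.66

PV of 2-year annuity: 24,700.00 × [1 − (1+0.068)^−2] / 0.068 = 44782.15433
Perpetuity value at year 2: 19,900.00 / 0.068 = 292647.05882
PV of perpetuity: 292647.05882 / (1+0.068)^2 = 256567.50938
Total PV = 44782.15433 + 256567.50938 = 301349.66371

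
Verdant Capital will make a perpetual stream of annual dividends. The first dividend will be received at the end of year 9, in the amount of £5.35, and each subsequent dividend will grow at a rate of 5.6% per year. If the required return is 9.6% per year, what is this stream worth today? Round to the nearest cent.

Value at end of year 8: C₁ / (r − g) = £5.35 / (0.096 − 0.056) = £133.7500
Discount to today: PV = £133.7500 / (1 + 0.096)^8 = £133.7500 / 2.082018 = £64.24

£64.24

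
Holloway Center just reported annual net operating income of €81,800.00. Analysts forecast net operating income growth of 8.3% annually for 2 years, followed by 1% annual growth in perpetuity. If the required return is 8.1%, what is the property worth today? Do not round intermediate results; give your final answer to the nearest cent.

€1331997.86

D_1 = 88589.40000
D_2 = 95942.32020
Terminal value at year 2: TV = D_2×(1+g_2)/(r−g_2) = 96901.74340/0.071 = 1364813.28735
P_0 = D_1/(1+r)^1 + D_2/(1+r)^2 + TV/(1+r)^2
    = 81951.34135 + 82102.96270 + 1167943.55395 = 1331997.85801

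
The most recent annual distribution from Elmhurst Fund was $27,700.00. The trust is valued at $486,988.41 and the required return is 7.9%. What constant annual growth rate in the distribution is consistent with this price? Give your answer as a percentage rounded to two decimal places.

2.09%

P = D₀(1+g)/(r−g) ⇒ P(r−g) = D₀(1+g) ⇒ g(P+D₀) = P·r − D₀
g = (P·r − D₀)/(P + D₀) = ($486,988.41×0.079 − $27,700.00) / ($486,988.41 + $27,700.00) = 0.020929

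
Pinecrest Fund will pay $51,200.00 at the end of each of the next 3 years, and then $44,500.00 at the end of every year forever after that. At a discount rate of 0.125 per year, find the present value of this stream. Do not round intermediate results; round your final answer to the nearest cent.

$371955.01

PV of 3-year annuity: $51,200.00 × [1 − (1+0.125)^−3] / 0.125 = 121924.82853
Perpetuity value at year 3: $44,500.00 / 0.125 = 356000.00000
PV of perpetuity: 356000.00000 / (1+0.125)^3 = 250030.17833
Total PV = 121924.82853 + 250030.17833 = 371955.00686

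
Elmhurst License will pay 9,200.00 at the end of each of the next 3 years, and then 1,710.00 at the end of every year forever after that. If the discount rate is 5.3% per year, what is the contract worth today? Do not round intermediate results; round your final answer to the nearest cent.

52547.16

PV of 3-year annuity: 9,200.00 × [1 − (1+0.053)^−3] / 0.053 = 24913.70657
Perpetuity value at year 3: 1,710.00 / 0.053 = 32264.15094
PV of perpetuity: 32264.15094 / (1+0.053)^3 = 27633.45113
Total PV = 24913.70657 + 27633.45113 = 52547.15771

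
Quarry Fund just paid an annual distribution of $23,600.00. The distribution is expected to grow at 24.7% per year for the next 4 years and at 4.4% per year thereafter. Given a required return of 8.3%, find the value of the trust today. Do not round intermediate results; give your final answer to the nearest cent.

D_1 = 29429.20000
D_2 = 36698.21240
D_3 = 45762.67086
D_4 = 57066.05057
Terminal value at year 4: TV = D_4×(1+g_2)/(r−g_2) = 59576.95679/0.039 = 1527614.27669
P_0 = D_1/(1+r)^1 + D_2/(1+r)^2 + D_3/(1+r)^3 + D_4/(1+r)^4 + TV/(1+r)^4
    = 27173.77655 + 31288.73440 + 36026.82530 + 41482.41103 + 1110452.23368 = 1246423.98095

$1246423.98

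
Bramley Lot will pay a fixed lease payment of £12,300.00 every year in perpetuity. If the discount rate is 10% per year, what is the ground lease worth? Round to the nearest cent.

£123000.00

Level perpetuity: PV = C / r = £12,300.00 / 0.1 = £123,000.00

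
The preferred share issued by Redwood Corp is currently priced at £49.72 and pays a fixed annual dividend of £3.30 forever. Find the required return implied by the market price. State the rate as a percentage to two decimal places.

P = C/r ⇒ r = C/P = £3.30/£49.72 = 0.066372

6.64%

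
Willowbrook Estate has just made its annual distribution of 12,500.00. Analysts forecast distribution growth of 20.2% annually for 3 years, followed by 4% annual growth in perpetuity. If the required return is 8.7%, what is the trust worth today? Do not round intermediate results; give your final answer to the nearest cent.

420007.97

D_1 = 15025.00000
D_2 = 18060.05000
D_3 = 21708.18010
Terminal value at year 3: TV = D_3×(1+g_2)/(r−g_2) = 22576.50730/0.047 = 480351.21923
P_0 = D_1/(1+r)^1 + D_2/(1+r)^2 + D_3/(1+r)^3 + TV/(1+r)^3
    = 13822.44710 + 15284.80351 + 16901.87104 + 373998.84855 = 420007.97020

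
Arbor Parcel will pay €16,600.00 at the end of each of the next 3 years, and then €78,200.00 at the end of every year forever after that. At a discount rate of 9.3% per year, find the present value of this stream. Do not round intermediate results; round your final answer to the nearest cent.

€685762.40

PV of 3-year annuity: €16,600.00 × [1 − (1+0.093)^−3] / 0.093 = 41795.83893
Perpetuity value at year 3: €78,200.00 / 0.093 = 840860.21505
PV of perpetuity: 840860.21505 / (1+0.093)^3 = 643966.56419
Total PV = 41795.83893 + 643966.56419 = 685762.40312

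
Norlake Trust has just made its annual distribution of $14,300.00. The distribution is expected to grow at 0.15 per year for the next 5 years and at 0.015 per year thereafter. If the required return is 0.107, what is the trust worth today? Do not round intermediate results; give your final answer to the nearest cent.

$271158.44

D_1 = 16445.00000
D_2 = 18911.75000
D_3 = 21748.51250
D_4 = 25010.78938
D_5 = 28762.40778
Terminal value at year 5: TV = D_5×(1+g_2)/(r−g_2) = 29193.84390/0.092 = 317324.39020
P_0 = D_1/(1+r)^1 + D_2/(1+r)^2 + D_3/(1+r)^3 + D_4/(1+r)^4 + D_5/(1+r)^5 + TV/(1+r)^5
    = 14855.46522 + 15432.50678 + 16031.96278 + 16654.70388 + 17301.63456 + 190882.16394 = 271158.43716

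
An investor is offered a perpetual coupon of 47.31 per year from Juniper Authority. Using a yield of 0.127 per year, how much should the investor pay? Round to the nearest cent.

Level perpetuity: PV = C / r = 47.31 / 0.127 = 372.52

372.52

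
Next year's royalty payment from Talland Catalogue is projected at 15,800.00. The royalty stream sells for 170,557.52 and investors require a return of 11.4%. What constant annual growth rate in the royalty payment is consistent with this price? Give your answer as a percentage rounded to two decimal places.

P = D₁/(r−g) ⇒ g = r − D₁/P = 0.114 − 15,800.00/170,557.52 = 0.021363

2.14%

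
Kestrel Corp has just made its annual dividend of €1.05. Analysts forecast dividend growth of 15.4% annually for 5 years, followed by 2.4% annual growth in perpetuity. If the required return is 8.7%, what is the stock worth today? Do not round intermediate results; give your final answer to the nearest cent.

D_1 = 1.21170
D_2 = 1.39830
D_3 = 1.61364
D_4 = 1.86214
D_5 = 2.14891
Terminal value at year 5: TV = D_5×(1+g_2)/(r−g_2) = 2.20048/0.063 = 34.92832
P_0 = D_1/(1+r)^1 + D_2/(1+r)^2 + D_3/(1+r)^3 + D_4/(1+r)^4 + D_5/(1+r)^5 + TV/(1+r)^5
    = 1.11472 + 1.18343 + 1.25637 + 1.33381 + 1.41602 + 23.01601 = 29.32036

€29.32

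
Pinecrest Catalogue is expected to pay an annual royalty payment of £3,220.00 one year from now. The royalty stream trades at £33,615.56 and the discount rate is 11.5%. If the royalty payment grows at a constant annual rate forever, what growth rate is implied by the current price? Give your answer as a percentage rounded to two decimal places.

P = D₁/(r−g) ⇒ g = r − D₁/P = 0.115 − £3,220.00/£33,615.56 = 0.019211

1.92%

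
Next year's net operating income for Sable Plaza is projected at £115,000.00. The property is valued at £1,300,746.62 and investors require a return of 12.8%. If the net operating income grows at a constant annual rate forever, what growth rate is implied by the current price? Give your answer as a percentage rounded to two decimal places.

3.96%

P = D₁/(r−g) ⇒ g = r − D₁/P = 0.128 − £115,000.00/£1,300,746.62 = 0.039589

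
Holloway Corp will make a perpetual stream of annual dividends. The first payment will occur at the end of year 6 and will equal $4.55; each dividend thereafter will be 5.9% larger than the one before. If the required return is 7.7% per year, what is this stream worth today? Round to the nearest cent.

Value at end of year 5: C₁ / (r − g) = $4.55 / (0.077 − 0.059) = $252.7778
Discount to today: PV = $252.7778 / (1 + 0.077)^5 = $252.7778 / 1.449034 = $174.45

$174.45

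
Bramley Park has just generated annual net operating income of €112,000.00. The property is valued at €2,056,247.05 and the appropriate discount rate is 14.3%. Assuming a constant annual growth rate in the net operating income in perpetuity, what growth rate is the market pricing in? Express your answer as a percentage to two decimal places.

8.40%

P = D₀(1+g)/(r−g) ⇒ P(r−g) = D₀(1+g) ⇒ g(P+D₀) = P·r − D₀
g = (P·r − D₀)/(P + D₀) = (€2,056,247.05×0.143 − €112,000.00) / (€2,056,247.05 + €112,000.00) = 0.083959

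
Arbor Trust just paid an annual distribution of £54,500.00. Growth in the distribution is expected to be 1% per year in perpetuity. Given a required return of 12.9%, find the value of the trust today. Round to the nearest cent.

£462563.03

D₁ = D₀ × (1 + g) = £54,500.00 × 1.01 = £55,045.0000
Growing perpetuity: P = D₁ / (r − g) = £55,045.0000 / (0.129 − 0.01) = £462,563.03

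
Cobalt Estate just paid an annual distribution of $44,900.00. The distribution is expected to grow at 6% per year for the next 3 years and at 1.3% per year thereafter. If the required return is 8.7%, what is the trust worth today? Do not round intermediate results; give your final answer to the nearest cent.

D_1 = 47594.00000
D_2 = 50449.64000
D_3 = 53476.61840
Terminal value at year 3: TV = D_3×(1+g_2)/(r−g_2) = 54171.81444/0.074 = 732051.54648
P_0 = D_1/(1+r)^1 + D_2/(1+r)^2 + D_3/(1+r)^3 + TV/(1+r)^3
    = 43784.72861 + 42697.15945 + 41636.60444 + 569971.35532 = 698089.84783

$698089.85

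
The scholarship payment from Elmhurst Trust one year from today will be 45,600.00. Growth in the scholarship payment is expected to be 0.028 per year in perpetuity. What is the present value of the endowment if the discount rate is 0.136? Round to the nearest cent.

422222.22

Growing perpetuity: P = D₁ / (r − g) = 45,600.0000 / (0.136 − 0.028) = 422,222.22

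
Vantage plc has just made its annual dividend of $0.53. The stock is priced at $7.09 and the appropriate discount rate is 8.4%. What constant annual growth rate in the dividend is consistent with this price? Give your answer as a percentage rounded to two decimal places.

P = D₀(1+g)/(r−g) ⇒ P(r−g) = D₀(1+g) ⇒ g(P+D₀) = P·r − D₀
g = (P·r − D₀)/(P + D₀) = ($7.09×0.084 − $0.53) / ($7.09 + $0.53) = 0.008604

0.86%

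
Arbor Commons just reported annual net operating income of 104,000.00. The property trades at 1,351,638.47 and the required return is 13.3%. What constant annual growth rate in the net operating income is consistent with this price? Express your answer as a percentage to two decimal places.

5.21%

P = D₀(1+g)/(r−g) ⇒ P(r−g) = D₀(1+g) ⇒ g(P+D₀) = P·r − D₀
g = (P·r − D₀)/(P + D₀) = (1,351,638.47×0.133 − 104,000.00) / (1,351,638.47 + 104,000.00) = 0.052051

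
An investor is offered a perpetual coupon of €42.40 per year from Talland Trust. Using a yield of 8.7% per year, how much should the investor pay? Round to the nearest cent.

Level perpetuity: PV = C / r = €42.40 / 0.087 = €487.36

€487.36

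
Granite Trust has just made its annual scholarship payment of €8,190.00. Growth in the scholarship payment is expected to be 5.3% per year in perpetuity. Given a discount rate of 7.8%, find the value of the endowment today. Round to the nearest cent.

D₁ = D₀ × (1 + g) = €8,190.00 × 1.053 = €8,624.0700
Growing perpetuity: P = D₁ / (r − g) = €8,624.0700 / (0.078 − 0.053) = €344,962.80

€344962.80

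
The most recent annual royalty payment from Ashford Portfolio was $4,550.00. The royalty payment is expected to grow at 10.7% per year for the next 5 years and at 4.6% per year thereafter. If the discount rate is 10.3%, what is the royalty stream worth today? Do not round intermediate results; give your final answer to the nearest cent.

D_1 = 5036.85000
D_2 = 5575.79295
D_3 = 6172.40280
D_4 = 6832.84989
D_5 = 7563.96483
Terminal value at year 5: TV = D_5×(1+g_2)/(r−g_2) = 7911.90722/0.057 = 138805.38975
P_0 = D_1/(1+r)^1 + D_2/(1+r)^2 + D_3/(1+r)^3 + D_4/(1+r)^4 + D_5/(1+r)^5 + TV/(1+r)^5
    = 4566.50045 + 4583.06075 + 4599.68109 + 4616.36171 + 4633.10283 + 85021.50096 = 108020.20779

$108020.21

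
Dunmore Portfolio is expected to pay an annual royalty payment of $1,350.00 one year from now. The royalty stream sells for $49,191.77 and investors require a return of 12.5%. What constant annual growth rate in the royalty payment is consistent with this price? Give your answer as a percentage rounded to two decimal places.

P = D₁/(r−g) ⇒ g = r − D₁/P = 0.125 − $1,350.00/$49,191.77 = 0.097556

9.76%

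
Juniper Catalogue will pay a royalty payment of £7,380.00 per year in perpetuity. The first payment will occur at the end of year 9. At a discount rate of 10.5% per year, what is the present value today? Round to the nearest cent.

Value at end of year 8: C / r = £7,380.00 / 0.105 = £70,285.7143
Discount to today: PV = £70,285.7143 / (1 + 0.105)^8 = £70,285.7143 / 2.222789 = £31,620.51

£31620.51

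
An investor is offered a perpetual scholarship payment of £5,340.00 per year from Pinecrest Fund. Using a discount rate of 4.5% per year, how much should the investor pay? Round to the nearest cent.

£118666.67

Level perpetuity: PV = C / r = £5,340.00 / 0.045 = £118,666.67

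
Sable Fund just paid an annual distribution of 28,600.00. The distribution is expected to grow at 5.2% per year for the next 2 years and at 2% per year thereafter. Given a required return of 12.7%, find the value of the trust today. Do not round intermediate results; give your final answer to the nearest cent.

289172.85

D_1 = 30087.20000
D_2 = 31651.73440
Terminal value at year 2: TV = D_2×(1+g_2)/(r−g_2) = 32284.76909/0.107 = 301726.81391
P_0 = D_1/(1+r)^1 + D_2/(1+r)^2 + TV/(1+r)^2
    = 26696.71695 + 24920.09426 + 237556.03872 = 289172.84993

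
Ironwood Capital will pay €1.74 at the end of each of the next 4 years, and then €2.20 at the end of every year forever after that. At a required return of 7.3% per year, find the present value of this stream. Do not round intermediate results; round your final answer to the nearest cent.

€28.59

PV of 4-year annuity: €1.74 × [1 − (1+0.073)^−4] / 0.073 = 5.85405
Perpetuity value at year 4: €2.20 / 0.073 = 30.13699
PV of perpetuity: 30.13699 / (1+0.073)^4 = 22.73531
Total PV = 5.85405 + 22.73531 = 28.58936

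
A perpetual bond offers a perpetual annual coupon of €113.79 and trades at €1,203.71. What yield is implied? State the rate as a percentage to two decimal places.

P = C/r ⇒ r = C/P = €113.79/€1,203.71 = 0.094533

9.45%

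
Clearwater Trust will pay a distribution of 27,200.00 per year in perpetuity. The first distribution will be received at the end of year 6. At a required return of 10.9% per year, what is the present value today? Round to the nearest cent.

148759.49

Value at end of year 5: C / r = 27,200.00 / 0.109 = 249,541.2844
Discount to today: PV = 249,541.2844 / (1 + 0.109)^5 = 249,541.2844 / 1.677481 = 148,759.49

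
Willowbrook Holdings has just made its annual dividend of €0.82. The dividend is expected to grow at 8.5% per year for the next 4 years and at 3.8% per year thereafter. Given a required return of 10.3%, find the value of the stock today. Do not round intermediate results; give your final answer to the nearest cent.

€15.41

D_1 = 0.88970
D_2 = 0.96532
D_3 = 1.04738
D_4 = 1.13640
Terminal value at year 4: TV = D_4×(1+g_2)/(r−g_2) = 1.17959/0.065 = 18.14750
P_0 = D_1/(1+r)^1 + D_2/(1+r)^2 + D_3/(1+r)^3 + D_4/(1+r)^4 + TV/(1+r)^4
    = 0.80662 + 0.79346 + 0.78051 + 0.76777 + 12.26069 = 15.40903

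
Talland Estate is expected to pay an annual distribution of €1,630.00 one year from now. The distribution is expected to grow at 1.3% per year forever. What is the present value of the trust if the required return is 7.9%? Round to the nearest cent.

€24696.97

Growing perpetuity: P = D₁ / (r − g) = €1,630.0000 / (0.079 − 0.013) = €24,696.97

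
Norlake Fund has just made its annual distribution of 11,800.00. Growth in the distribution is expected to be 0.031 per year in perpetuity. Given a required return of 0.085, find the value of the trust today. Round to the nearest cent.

225292.59

D₁ = D₀ × (1 + g) = 11,800.00 × 1.031 = 12,165.8000
Growing perpetuity: P = D₁ / (r − g) = 12,165.8000 / (0.085 − 0.031) = 225,292.59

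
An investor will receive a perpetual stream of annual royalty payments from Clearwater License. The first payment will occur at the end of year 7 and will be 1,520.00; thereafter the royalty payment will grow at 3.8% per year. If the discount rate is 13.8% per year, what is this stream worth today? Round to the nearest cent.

Value at end of year 6: C₁ / (r − g) = 1,520.00 / (0.138 − 0.038) = 15,200.0000
Discount to today: PV = 15,200.0000 / (1 + 0.138)^6 = 15,200.0000 / 2.171969 = 6,998.26

6998.26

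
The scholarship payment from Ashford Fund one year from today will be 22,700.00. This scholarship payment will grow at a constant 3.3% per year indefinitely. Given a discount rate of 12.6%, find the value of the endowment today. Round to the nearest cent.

244086.02

Growing perpetuity: P = D₁ / (r − g) = 22,700.0000 / (0.126 − 0.033) = 244,086.02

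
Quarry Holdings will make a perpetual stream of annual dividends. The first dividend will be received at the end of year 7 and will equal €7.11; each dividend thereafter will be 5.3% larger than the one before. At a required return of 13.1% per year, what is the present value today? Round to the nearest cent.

Value at end of year 6: C₁ / (r − g) = €7.11 / (0.131 − 0.053) = €91.1538
Discount to today: PV = €91.1538 / (1 + 0.131)^6 = €91.1538 / 2.093031 = €43.55

€43.55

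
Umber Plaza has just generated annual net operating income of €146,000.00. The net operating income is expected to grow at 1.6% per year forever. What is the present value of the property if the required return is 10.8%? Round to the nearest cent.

D₁ = D₀ × (1 + g) = €146,000.00 × 1.016 = €148,336.0000
Growing perpetuity: P = D₁ / (r − g) = €148,336.0000 / (0.108 − 0.016) = €1,612,347.83

€1612347.83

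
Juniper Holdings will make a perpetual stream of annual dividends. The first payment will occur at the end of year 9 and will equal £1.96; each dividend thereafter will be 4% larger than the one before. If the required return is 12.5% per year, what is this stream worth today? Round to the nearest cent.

Value at end of year 8: C₁ / (r − g) = £1.96 / (0.125 − 0.04) = £23.0588
Discount to today: PV = £23.0588 / (1 + 0.125)^8 = £23.0588 / 2.565785 = £8.99

£8.99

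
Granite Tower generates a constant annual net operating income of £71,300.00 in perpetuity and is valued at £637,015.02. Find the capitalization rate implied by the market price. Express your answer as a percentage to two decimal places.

11.19%

P = C/r ⇒ r = C/P = £71,300.00/£637,015.02 = 0.111928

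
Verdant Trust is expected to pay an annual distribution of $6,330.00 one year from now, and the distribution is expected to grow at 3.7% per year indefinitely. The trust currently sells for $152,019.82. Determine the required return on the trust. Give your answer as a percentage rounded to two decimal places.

7.86%

P = D₁/(r − g) ⇒ r = D₁/P + g = $6,330.0000/$152,019.82 + 0.037 = 0.041639 + 0.037 = 0.078639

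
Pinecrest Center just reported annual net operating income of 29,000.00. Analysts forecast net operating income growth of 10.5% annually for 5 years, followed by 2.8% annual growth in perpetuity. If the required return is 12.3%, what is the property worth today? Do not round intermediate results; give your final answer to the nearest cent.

D_1 = 32045.00000
D_2 = 35409.72500
D_3 = 39127.74612
D_4 = 43236.15947
D_5 = 47775.95621
Terminal value at year 5: TV = D_5×(1+g_2)/(r−g_2) = 49113.68299/0.095 = 516986.13670
P_0 = D_1/(1+r)^1 + D_2/(1+r)^2 + D_3/(1+r)^3 + D_4/(1+r)^4 + D_5/(1+r)^5 + TV/(1+r)^5
    = 28535.17364 + 28077.79775 + 27627.75291 + 27184.92161 + 26749.18822 + 289454.37361 = 427629.20773

427629.21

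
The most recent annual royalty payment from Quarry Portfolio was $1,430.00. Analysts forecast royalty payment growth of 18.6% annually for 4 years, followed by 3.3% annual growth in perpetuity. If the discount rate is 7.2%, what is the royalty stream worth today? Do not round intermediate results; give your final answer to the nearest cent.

D_1 = 1695.98000
D_2 = 2011.43228
D_3 = 2385.55868
D_4 = 2829.27260
Terminal value at year 4: TV = D_4×(1+g_2)/(r−g_2) = 2922.63860/0.039 = 74939.45116
P_0 = D_1/(1+r)^1 + D_2/(1+r)^2 + D_3/(1+r)^3 + D_4/(1+r)^4 + TV/(1+r)^4
    = 1582.07090 + 1750.31351 + 1936.44760 + 2142.37579 + 56745.49211 = 64156.69990

$64156.70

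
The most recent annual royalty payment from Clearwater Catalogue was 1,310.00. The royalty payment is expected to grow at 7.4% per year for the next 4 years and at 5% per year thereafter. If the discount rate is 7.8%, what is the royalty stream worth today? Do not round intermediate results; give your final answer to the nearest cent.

D_1 = 1406.94000
D_2 = 1511.05356
D_3 = 1622.87152
D_4 = 1742.96402
Terminal value at year 4: TV = D_4×(1+g_2)/(r−g_2) = 1830.11222/0.028 = 65361.15061
P_0 = D_1/(1+r)^1 + D_2/(1+r)^2 + D_3/(1+r)^3 + D_4/(1+r)^4 + TV/(1+r)^4
    = 1305.13915 + 1300.29633 + 1295.47148 + 1290.66454 + 48399.92018 = 53591.49168

53591.49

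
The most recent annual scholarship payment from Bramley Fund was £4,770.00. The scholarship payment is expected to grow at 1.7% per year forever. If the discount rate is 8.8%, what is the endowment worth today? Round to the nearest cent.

£68325.21

D₁ = D₀ × (1 + g) = £4,770.00 × 1.017 = £4,851.0900
Growing perpetuity: P = D₁ / (r − g) = £4,851.0900 / (0.088 − 0.017) = £68,325.21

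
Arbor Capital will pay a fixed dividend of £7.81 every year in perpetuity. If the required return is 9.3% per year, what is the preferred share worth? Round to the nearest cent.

£83.98

Level perpetuity: PV = C / r = £7.81 / 0.093 = £83.98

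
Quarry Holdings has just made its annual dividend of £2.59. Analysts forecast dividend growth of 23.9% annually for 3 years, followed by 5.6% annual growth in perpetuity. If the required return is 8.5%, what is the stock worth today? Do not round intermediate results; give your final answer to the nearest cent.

£150.63

D_1 = 3.20901
D_2 = 3.97596
D_3 = 4.92622
Terminal value at year 3: TV = D_3×(1+g_2)/(r−g_2) = 5.20209/0.029 = 179.38231
P_0 = D_1/(1+r)^1 + D_2/(1+r)^2 + D_3/(1+r)^3 + TV/(1+r)^3
    = 2.95761 + 3.37740 + 3.85678 + 140.43986 = 150.63165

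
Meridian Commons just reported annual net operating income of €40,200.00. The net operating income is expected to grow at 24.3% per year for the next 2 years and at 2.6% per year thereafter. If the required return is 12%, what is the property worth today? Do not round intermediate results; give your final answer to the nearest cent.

€634574.64

D_1 = 49968.60000
D_2 = 62110.96980
Terminal value at year 2: TV = D_2×(1+g_2)/(r−g_2) = 63725.85501/0.094 = 677934.62782
P_0 = D_1/(1+r)^1 + D_2/(1+r)^2 + TV/(1+r)^2
    = 44614.82143 + 49514.48485 + 540445.33468 = 634574.64096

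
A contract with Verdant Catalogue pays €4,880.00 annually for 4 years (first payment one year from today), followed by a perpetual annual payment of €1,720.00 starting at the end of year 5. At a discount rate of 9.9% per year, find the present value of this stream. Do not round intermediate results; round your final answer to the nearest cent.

€27412.23

PV of 4-year annuity: €4,880.00 × [1 − (1+0.099)^−4] / 0.099 = 15502.48846
Perpetuity value at year 4: €1,720.00 / 0.099 = 17373.73737
PV of perpetuity: 17373.73737 / (1+0.099)^4 = 11909.74554
Total PV = 15502.48846 + 11909.74554 = 27412.23400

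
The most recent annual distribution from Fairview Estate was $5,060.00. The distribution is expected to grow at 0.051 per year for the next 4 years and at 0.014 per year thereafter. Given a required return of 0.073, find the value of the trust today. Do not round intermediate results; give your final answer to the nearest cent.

D_1 = 5318.06000
D_2 = 5589.28106
D_3 = 5874.33439
D_4 = 6173.92545
Terminal value at year 4: TV = D_4×(1+g_2)/(r−g_2) = 6260.36040/0.059 = 106107.80346
P_0 = D_1/(1+r)^1 + D_2/(1+r)^2 + D_3/(1+r)^3 + D_4/(1+r)^4 + TV/(1+r)^4
    = 4956.25349 + 4854.63413 + 4755.09830 + 4657.60327 + 80047.62232 = 99271.21151

$99271.21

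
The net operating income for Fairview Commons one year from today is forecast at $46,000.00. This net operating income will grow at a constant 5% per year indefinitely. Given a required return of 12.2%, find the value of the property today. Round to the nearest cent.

Growing perpetuity: P = D₁ / (r − g) = $46,000.0000 / (0.122 − 0.05) = $638,888.89

$638888.89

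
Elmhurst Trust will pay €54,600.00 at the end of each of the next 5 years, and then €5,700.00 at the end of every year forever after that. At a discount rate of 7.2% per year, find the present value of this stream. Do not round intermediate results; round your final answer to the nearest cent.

€278597.19

PV of 5-year annuity: €54,600.00 × [1 − (1+0.072)^−5] / 0.072 = 222677.03043
Perpetuity value at year 5: €5,700.00 / 0.072 = 79166.66667
PV of perpetuity: 79166.66667 / (1+0.072)^5 = 55920.16349
Total PV = 222677.03043 + 55920.16349 = 278597.19392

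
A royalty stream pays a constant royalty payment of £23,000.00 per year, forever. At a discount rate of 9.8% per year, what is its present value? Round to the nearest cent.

£234693.88

Level perpetuity: PV = C / r = £23,000.00 / 0.098 = £234,693.88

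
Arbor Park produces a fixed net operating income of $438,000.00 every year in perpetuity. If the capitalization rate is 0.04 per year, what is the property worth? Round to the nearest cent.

Level perpetuity: PV = C / r = $438,000.00 / 0.04 = $10,950,000.00

$10950000.00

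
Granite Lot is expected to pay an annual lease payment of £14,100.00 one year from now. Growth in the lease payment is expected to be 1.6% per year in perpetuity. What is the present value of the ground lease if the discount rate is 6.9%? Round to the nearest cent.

£266037.74

Growing perpetuity: P = D₁ / (r − g) = £14,100.0000 / (0.069 − 0.016) = £266,037.74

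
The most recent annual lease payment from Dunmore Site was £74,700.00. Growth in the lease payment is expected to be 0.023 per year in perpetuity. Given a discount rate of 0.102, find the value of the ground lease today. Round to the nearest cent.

D₁ = D₀ × (1 + g) = £74,700.00 × 1.023 = £76,418.1000
Growing perpetuity: P = D₁ / (r − g) = £76,418.1000 / (0.102 − 0.023) = £967,317.72

£967317.72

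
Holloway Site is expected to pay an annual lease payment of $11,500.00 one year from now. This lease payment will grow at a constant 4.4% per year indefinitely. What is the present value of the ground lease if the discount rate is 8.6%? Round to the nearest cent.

Growing perpetuity: P = D₁ / (r − g) = $11,500.0000 / (0.086 − 0.044) = $273,809.52

$273809.52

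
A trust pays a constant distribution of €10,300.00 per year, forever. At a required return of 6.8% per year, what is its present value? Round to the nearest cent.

Level perpetuity: PV = C / r = €10,300.00 / 0.068 = €151,470.59

€151470.59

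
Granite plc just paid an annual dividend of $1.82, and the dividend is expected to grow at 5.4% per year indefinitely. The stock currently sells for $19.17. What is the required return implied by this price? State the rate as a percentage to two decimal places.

D₁ = $1.82 × 1.054 = $1.9183
P = D₁/(r − g) ⇒ r = D₁/P + g = $1.9183/$19.17 + 0.054 = 0.100067 + 0.054 = 0.154067

15.41%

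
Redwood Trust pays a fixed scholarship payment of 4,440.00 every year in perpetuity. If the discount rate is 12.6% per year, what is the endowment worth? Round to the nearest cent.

Level perpetuity: PV = C / r = 4,440.00 / 0.126 = 35,238.10

35238.10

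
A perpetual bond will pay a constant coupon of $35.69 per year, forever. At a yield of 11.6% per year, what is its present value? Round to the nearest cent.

$307.67

Level perpetuity: PV = C / r = $35.69 / 0.116 = $307.67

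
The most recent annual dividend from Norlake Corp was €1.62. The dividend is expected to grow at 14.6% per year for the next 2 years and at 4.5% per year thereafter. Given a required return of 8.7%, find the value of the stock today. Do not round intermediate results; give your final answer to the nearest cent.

D_1 = 1.85652
D_2 = 2.12757
Terminal value at year 2: TV = D_2×(1+g_2)/(r−g_2) = 2.22331/0.042 = 52.93602
P_0 = D_1/(1+r)^1 + D_2/(1+r)^2 + TV/(1+r)^2
    = 1.70793 + 1.80063 + 44.80146 = 48.31002

€48.31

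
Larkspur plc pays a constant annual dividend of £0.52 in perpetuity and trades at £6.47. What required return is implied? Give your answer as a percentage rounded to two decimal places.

8.04%

P = C/r ⇒ r = C/P = £0.52/£6.47 = 0.080371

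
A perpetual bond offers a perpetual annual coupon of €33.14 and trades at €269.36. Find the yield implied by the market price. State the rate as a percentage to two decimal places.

P = C/r ⇒ r = C/P = €33.14/€269.36 = 0.123032

12.30%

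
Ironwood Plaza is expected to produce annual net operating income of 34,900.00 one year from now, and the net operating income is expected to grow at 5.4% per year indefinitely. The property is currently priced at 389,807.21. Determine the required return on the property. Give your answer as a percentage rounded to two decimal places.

P = D₁/(r − g) ⇒ r = D₁/P + g = 34,900.0000/389,807.21 + 0.054 = 0.089531 + 0.054 = 0.143531

14.35%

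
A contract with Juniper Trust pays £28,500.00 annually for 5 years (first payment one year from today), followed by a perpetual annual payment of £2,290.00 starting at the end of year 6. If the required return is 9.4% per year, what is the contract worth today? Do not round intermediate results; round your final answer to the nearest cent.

£125260.11

PV of 5-year annuity: £28,500.00 × [1 − (1+0.094)^−5] / 0.094 = 109714.02083
Perpetuity value at year 5: £2,290.00 / 0.094 = 24361.70213
PV of perpetuity: 24361.70213 / (1+0.094)^5 = 15546.08431
Total PV = 109714.02083 + 15546.08431 = 125260.10514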